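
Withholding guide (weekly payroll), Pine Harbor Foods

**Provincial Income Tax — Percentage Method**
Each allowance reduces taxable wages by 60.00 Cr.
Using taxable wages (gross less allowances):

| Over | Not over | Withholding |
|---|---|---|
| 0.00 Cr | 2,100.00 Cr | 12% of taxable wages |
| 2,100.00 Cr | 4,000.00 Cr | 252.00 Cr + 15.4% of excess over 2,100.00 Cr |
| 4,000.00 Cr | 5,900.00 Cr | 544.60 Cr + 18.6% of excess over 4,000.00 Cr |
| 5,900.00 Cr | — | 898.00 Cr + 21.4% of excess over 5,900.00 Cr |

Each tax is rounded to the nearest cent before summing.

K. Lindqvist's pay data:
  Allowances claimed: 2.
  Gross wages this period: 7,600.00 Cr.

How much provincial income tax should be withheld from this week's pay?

1,236.12 Cr

Provincial Income Tax: taxable = 7,600.00 Cr − 2×60.00 Cr = 7,480.00 Cr
  898.00 Cr + 21.4% × (7,480.00 Cr − 5,900.00 Cr) = 898.00 Cr + 21.4% × 1,580.00 Cr = 1,236.12 Cr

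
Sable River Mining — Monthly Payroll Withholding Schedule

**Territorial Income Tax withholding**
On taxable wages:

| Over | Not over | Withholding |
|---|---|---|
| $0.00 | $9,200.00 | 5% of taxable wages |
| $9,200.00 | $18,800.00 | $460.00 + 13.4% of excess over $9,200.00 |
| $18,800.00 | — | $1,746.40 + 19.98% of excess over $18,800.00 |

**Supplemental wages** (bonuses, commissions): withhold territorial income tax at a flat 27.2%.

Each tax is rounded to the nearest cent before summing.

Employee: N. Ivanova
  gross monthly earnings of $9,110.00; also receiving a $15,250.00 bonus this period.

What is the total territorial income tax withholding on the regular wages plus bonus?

Territorial Income Tax: taxable = $9,110.00
  5% × $9,110.00 = $455.50
Supplemental (27.2% flat on bonus): 27.2% × $15,250.00 = $4,148.00
Total territorial income tax: $455.50 + $4,148.00 = $4,603.50

$4,603.50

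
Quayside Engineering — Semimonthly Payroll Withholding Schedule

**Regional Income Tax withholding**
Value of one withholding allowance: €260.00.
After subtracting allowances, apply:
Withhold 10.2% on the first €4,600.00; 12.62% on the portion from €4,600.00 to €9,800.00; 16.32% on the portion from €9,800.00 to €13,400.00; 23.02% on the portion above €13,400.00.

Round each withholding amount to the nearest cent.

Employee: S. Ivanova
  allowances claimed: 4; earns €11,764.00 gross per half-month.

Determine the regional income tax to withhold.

Regional Income Tax: taxable = €11,764.00 − 4×€260.00 = €10,724.00
  €1,125.44 + 16.32% × (€10,724.00 − €9,800.00) = €1,125.44 + 16.32% × €924.00 = €1,276.24

€1,276.24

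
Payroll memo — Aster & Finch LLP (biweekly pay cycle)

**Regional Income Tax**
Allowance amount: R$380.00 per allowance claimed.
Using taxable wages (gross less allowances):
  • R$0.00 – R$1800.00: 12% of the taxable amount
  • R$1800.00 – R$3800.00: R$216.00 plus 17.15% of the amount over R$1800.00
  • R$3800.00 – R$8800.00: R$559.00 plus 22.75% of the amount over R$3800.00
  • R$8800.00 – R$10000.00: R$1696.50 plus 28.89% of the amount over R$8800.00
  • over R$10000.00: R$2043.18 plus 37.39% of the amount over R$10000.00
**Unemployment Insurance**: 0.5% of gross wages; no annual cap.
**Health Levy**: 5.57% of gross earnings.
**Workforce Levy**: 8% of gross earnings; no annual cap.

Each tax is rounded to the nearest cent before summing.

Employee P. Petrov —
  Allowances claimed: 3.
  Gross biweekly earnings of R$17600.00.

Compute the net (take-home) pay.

R$10665.11

Regional Income Tax: taxable = R$17600.00 − 3×R$380.00 = R$16460.00
  R$2043.18 + 37.39% × (R$16460.00 − R$10000.00) = R$2043.18 + 37.39% × R$6460.00 = R$4458.57
Unemployment Insurance: 0.5% × R$17600.00 = R$88.00
Health Levy: 5.57% × R$17600.00 = R$980.32
Workforce Levy: 8% × R$17600.00 = R$1408.00
Total withheld: R$4458.57 + R$88.00 + R$980.32 + R$1408.00 = R$6934.89
Net pay: R$17600.00 − R$6934.89 = R$10665.11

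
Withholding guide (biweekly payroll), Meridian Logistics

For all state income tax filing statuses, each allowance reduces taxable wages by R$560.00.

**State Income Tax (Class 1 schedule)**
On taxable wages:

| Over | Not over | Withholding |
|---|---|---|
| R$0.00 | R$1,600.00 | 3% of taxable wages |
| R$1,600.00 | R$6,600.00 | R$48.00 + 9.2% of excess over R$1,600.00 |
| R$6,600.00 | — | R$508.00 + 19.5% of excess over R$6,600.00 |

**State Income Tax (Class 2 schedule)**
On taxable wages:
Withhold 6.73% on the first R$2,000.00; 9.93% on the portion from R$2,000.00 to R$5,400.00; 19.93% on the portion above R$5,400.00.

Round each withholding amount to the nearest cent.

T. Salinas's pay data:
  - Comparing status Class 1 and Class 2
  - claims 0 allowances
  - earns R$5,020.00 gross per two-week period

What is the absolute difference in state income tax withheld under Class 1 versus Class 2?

R$71.85

State Income Tax (Class 1): taxable = R$5,020.00
  R$48.00 + 9.2% × (R$5,020.00 − R$1,600.00) = R$48.00 + 9.2% × R$3,420.00 = R$362.64
State Income Tax (Class 2): taxable = R$5,020.00
  R$134.60 + 9.93% × (R$5,020.00 − R$2,000.00) = R$134.60 + 9.93% × R$3,020.00 = R$434.49
Difference: |R$362.64 − R$434.49| = R$71.85 (higher under Class 2)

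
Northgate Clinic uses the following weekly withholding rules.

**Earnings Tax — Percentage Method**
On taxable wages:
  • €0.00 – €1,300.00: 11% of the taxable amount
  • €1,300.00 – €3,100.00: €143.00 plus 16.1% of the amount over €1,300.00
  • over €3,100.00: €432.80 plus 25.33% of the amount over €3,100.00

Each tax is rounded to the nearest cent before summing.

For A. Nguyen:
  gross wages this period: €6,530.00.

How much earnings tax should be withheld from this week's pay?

Earnings Tax: taxable = €6,530.00
  €432.80 + 25.33% × (€6,530.00 − €3,100.00) = €432.80 + 25.33% × €3,430.00 = €1,301.62

€1,301.62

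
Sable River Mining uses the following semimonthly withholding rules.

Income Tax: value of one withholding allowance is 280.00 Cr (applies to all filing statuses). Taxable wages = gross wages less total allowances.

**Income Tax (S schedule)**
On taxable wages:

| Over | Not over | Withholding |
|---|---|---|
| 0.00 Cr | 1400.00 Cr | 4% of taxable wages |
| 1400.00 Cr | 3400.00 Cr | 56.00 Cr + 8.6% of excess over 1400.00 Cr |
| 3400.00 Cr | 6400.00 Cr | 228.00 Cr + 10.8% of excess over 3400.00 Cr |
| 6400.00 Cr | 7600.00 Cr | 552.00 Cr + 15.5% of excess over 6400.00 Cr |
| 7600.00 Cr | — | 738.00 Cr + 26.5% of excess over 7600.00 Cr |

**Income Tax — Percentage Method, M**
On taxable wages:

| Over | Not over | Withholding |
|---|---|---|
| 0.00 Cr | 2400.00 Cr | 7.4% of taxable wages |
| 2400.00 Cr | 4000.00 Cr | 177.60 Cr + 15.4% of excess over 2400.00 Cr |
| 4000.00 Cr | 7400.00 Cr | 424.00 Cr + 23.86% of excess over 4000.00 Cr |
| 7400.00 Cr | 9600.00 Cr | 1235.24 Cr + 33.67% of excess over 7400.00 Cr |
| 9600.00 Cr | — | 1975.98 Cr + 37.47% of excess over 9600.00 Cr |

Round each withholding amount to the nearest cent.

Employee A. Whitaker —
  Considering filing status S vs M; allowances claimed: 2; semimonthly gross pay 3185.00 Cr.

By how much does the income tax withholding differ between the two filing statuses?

50.90 Cr

Income Tax (S): taxable = 3185.00 Cr − 2×280.00 Cr = 2625.00 Cr
  56.00 Cr + 8.6% × (2625.00 Cr − 1400.00 Cr) = 56.00 Cr + 8.6% × 1225.00 Cr = 161.35 Cr
Income Tax (M): taxable = 3185.00 Cr − 2×280.00 Cr = 2625.00 Cr
  177.60 Cr + 15.4% × (2625.00 Cr − 2400.00 Cr) = 177.60 Cr + 15.4% × 225.00 Cr = 212.25 Cr
Difference: |161.35 Cr − 212.25 Cr| = 50.90 Cr (higher under M)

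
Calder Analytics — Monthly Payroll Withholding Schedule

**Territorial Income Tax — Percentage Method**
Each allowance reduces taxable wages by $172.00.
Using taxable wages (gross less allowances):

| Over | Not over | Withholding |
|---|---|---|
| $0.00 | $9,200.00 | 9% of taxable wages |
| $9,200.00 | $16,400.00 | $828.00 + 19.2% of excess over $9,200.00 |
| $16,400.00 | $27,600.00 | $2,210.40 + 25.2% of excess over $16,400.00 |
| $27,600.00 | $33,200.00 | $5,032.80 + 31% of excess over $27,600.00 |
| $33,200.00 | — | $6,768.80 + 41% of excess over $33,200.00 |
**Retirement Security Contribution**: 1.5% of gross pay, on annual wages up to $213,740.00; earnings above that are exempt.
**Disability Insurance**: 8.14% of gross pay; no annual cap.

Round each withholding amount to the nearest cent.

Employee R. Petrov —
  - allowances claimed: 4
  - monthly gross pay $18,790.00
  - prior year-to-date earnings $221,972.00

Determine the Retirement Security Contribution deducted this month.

Retirement Security Contribution: YTD $221,972.00 ≥ cap $213,740.00 → $0.00

$0.00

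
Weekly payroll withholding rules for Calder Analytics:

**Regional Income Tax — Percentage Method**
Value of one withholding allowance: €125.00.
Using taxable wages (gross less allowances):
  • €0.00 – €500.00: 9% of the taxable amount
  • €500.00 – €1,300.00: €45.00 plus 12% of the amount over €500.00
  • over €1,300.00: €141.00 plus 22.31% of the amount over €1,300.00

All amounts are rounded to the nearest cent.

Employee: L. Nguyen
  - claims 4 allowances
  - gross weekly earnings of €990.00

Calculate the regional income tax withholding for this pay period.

€44.10

Regional Income Tax: taxable = €990.00 − 4×€125.00 = €490.00
  9% × €490.00 = €44.10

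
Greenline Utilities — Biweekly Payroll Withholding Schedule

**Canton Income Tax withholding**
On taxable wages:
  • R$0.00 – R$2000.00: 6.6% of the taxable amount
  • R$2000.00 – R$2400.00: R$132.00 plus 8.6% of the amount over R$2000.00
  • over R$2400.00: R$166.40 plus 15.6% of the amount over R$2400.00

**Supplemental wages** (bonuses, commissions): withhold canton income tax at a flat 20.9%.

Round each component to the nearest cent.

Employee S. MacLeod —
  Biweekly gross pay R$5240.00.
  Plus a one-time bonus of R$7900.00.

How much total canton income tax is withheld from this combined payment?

Canton Income Tax: taxable = R$5240.00
  R$166.40 + 15.6% × (R$5240.00 − R$2400.00) = R$166.40 + 15.6% × R$2840.00 = R$609.44
Supplemental (20.9% flat on bonus): 20.9% × R$7900.00 = R$1651.10
Total canton income tax: R$609.44 + R$1651.10 = R$2260.54

R$2260.54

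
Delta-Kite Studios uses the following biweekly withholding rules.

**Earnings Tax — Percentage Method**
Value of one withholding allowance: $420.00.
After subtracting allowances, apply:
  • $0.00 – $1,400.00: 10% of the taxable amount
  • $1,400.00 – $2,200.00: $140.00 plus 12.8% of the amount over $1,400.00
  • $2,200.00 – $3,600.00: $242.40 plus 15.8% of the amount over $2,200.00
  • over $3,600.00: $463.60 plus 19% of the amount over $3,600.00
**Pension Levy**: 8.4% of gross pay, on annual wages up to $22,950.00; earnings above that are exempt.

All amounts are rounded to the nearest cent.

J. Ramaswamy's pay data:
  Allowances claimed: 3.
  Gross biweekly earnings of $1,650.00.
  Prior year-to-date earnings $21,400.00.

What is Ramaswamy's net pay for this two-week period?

Earnings Tax: taxable = $1,650.00 − 3×$420.00 = $390.00
  10% × $390.00 = $39.00
Pension Levy: cap $22,950.00 − YTD $21,400.00 = $1,550.00 subject; 8.4% × $1,550.00 = $130.20
Total withheld: $39.00 + $130.20 = $169.20
Net pay: $1,650.00 − $169.20 = $1,480.80

$1,480.80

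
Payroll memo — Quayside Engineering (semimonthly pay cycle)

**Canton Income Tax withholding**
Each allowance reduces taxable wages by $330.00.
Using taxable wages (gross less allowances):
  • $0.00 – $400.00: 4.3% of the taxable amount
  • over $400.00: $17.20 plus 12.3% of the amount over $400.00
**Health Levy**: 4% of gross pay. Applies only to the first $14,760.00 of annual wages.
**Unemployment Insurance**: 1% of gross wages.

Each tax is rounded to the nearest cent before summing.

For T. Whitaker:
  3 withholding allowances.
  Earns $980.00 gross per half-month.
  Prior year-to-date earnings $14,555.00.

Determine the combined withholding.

Canton Income Tax: taxable = $980.00 − 3×$330.00 = $-10.00
  Taxable ≤ 0 → $0.00
Health Levy: cap $14,760.00 − YTD $14,555.00 = $205.00 subject; 4% × $205.00 = $8.20
Unemployment Insurance: 1% × $980.00 = $9.80
Total: $0.00 + $8.20 + $9.80 = $18.00

$18.00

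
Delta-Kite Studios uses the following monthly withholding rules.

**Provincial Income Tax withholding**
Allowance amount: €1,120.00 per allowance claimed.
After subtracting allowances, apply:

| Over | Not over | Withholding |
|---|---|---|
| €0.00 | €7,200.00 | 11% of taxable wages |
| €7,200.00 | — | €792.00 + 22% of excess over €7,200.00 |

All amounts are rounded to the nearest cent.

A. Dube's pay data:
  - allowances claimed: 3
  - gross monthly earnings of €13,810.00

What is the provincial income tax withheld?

€1,507.00

Provincial Income Tax: taxable = €13,810.00 − 3×€1,120.00 = €10,450.00
  €792.00 + 22% × (€10,450.00 − €7,200.00) = €792.00 + 22% × €3,250.00 = €1,507.00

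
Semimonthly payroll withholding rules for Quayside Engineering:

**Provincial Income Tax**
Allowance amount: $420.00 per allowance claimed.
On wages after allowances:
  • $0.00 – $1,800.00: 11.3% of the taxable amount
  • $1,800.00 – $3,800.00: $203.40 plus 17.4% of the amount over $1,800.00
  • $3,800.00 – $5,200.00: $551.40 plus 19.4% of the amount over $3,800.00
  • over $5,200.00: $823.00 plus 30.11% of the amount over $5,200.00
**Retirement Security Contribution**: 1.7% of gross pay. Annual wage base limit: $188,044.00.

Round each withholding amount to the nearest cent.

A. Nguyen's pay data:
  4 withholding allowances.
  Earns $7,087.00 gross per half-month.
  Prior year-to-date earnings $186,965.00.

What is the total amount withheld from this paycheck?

Provincial Income Tax: taxable = $7,087.00 − 4×$420.00 = $5,407.00
  $823.00 + 30.11% × ($5,407.00 − $5,200.00) = $823.00 + 30.11% × $207.00 = $885.33
Retirement Security Contribution: cap $188,044.00 − YTD $186,965.00 = $1,079.00 subject; 1.7% × $1,079.00 = $18.34
Total: $885.33 + $18.34 = $903.67

$903.67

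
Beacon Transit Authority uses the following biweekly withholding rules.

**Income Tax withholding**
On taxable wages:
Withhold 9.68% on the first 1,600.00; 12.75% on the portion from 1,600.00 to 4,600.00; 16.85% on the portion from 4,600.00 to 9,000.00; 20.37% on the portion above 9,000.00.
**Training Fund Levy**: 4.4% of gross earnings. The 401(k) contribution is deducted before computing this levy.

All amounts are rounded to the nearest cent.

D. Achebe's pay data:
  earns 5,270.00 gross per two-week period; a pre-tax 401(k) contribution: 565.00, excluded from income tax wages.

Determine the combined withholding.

Income Tax: taxable = 5,270.00 − 565.00 = 4,705.00
  537.38 + 16.85% × (4,705.00 − 4,600.00) = 537.38 + 16.85% × 105.00 = 555.07
Training Fund Levy: 4.4% × 4,705.00 = 207.02
Total: 555.07 + 207.02 = 762.09

762.09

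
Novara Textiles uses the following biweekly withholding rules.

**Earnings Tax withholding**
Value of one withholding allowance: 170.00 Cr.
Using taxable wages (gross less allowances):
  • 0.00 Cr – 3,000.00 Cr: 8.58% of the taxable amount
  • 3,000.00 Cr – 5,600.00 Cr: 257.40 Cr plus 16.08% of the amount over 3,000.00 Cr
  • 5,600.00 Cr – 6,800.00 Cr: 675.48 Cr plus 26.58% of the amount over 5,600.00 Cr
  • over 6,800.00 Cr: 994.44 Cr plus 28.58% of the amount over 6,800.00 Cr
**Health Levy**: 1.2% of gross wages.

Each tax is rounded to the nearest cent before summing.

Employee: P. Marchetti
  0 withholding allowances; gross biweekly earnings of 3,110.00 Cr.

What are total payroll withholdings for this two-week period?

312.41 Cr

Earnings Tax: taxable = 3,110.00 Cr
  257.40 Cr + 16.08% × (3,110.00 Cr − 3,000.00 Cr) = 257.40 Cr + 16.08% × 110.00 Cr = 275.09 Cr
Health Levy: 1.2% × 3,110.00 Cr = 37.32 Cr
Total: 275.09 Cr + 37.32 Cr = 312.41 Cr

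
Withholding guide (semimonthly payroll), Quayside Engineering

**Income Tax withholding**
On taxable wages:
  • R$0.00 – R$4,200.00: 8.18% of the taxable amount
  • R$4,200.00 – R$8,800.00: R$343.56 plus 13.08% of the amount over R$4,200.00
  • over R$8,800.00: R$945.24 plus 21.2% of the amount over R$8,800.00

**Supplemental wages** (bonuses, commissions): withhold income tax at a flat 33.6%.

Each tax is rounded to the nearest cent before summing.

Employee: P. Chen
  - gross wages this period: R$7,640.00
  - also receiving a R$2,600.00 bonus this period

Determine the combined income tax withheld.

Income Tax: taxable = R$7,640.00
  R$343.56 + 13.08% × (R$7,640.00 − R$4,200.00) = R$343.56 + 13.08% × R$3,440.00 = R$793.51
Supplemental (33.6% flat on bonus): 33.6% × R$2,600.00 = R$873.60
Total income tax: R$793.51 + R$873.60 = R$1,667.11

R$1,667.11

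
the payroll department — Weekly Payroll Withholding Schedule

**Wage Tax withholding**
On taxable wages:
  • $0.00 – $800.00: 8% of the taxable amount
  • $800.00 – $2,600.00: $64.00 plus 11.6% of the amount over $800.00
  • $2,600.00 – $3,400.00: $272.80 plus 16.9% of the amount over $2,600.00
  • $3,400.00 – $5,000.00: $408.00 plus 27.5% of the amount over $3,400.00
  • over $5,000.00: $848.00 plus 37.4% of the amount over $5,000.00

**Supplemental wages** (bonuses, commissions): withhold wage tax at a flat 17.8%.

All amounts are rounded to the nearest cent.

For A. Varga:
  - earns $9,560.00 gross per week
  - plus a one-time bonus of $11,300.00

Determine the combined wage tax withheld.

$4,564.84

Wage Tax: taxable = $9,560.00
  $848.00 + 37.4% × ($9,560.00 − $5,000.00) = $848.00 + 37.4% × $4,560.00 = $2,553.44
Supplemental (17.8% flat on bonus): 17.8% × $11,300.00 = $2,011.40
Total wage tax: $2,553.44 + $2,011.40 = $4,564.84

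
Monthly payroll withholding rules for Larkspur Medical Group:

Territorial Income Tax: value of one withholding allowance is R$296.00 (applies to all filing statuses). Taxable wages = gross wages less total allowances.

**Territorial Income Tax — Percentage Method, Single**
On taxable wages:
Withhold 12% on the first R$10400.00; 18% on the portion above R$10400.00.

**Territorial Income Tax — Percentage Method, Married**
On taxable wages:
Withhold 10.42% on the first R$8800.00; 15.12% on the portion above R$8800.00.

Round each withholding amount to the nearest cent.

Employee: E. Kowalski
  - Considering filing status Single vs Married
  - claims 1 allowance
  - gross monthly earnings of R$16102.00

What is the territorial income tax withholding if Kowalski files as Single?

R$2221.08

Territorial Income Tax (Single): taxable = R$16102.00 − 1×R$296.00 = R$15806.00
  R$1248.00 + 18% × (R$15806.00 − R$10400.00) = R$1248.00 + 18% × R$5406.00 = R$2221.08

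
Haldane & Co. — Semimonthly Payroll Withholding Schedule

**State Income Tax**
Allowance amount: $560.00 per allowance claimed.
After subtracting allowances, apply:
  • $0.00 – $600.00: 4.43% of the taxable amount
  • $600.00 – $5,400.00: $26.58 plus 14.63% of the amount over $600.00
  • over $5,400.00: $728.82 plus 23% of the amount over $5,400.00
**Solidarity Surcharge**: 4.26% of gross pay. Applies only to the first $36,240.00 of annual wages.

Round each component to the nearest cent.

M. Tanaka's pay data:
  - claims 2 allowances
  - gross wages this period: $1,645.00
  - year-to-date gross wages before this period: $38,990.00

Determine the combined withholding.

State Income Tax: taxable = $1,645.00 − 2×$560.00 = $525.00
  4.43% × $525.00 = $23.26
Solidarity Surcharge: YTD $38,990.00 ≥ cap $36,240.00 → $0.00
Total: $23.26 + $0.00 = $23.26

$23.26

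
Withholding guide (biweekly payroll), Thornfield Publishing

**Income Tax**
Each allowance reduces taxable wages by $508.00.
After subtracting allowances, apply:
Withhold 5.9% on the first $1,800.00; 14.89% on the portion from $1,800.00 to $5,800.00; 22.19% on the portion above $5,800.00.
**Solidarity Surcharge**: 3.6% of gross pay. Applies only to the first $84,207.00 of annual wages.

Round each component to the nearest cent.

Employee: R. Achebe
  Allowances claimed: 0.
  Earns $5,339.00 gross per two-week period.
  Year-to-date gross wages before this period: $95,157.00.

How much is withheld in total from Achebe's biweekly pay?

Income Tax: taxable = $5,339.00
  $106.20 + 14.89% × ($5,339.00 − $1,800.00) = $106.20 + 14.89% × $3,539.00 = $633.16
Solidarity Surcharge: YTD $95,157.00 ≥ cap $84,207.00 → $0.00
Total: $633.16 + $0.00 = $633.16

$633.16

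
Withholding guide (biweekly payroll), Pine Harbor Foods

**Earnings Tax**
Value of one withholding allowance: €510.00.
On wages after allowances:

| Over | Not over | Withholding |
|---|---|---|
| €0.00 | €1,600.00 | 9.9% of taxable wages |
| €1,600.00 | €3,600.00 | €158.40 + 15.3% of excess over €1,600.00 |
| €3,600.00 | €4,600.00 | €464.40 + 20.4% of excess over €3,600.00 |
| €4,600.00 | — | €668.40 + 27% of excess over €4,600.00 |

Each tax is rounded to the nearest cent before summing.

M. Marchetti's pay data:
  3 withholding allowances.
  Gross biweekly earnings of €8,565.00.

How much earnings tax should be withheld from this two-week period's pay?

€1,325.85

Earnings Tax: taxable = €8,565.00 − 3×€510.00 = €7,035.00
  €668.40 + 27% × (€7,035.00 − €4,600.00) = €668.40 + 27% × €2,435.00 = €1,325.85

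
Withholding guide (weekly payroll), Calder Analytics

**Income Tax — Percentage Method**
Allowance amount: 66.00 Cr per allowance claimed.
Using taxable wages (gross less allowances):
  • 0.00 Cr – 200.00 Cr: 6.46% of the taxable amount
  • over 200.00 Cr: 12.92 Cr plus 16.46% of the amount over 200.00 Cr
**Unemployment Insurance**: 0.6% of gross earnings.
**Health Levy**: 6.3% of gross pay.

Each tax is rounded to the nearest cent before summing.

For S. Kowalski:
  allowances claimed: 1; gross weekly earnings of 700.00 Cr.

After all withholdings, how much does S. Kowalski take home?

567.34 Cr

Income Tax: taxable = 700.00 Cr − 1×66.00 Cr = 634.00 Cr
  12.92 Cr + 16.46% × (634.00 Cr − 200.00 Cr) = 12.92 Cr + 16.46% × 434.00 Cr = 84.36 Cr
Unemployment Insurance: 0.6% × 700.00 Cr = 4.20 Cr
Health Levy: 6.3% × 700.00 Cr = 44.10 Cr
Total withheld: 84.36 Cr + 4.20 Cr + 44.10 Cr = 132.66 Cr
Net pay: 700.00 Cr − 132.66 Cr = 567.34 Cr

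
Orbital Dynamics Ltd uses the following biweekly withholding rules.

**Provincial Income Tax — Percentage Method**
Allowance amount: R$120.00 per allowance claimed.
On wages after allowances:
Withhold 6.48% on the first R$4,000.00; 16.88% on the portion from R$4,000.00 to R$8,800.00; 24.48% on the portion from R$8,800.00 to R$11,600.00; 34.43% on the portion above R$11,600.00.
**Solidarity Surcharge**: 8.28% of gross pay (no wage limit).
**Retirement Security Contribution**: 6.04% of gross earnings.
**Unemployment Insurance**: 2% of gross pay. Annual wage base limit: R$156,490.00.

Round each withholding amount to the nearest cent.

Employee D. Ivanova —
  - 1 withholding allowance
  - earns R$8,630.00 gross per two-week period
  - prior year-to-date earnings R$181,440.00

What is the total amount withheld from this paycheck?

Provincial Income Tax: taxable = R$8,630.00 − 1×R$120.00 = R$8,510.00
  R$259.20 + 16.88% × (R$8,510.00 − R$4,000.00) = R$259.20 + 16.88% × R$4,510.00 = R$1,020.49
Solidarity Surcharge: 8.28% × R$8,630.00 = R$714.56
Retirement Security Contribution: 6.04% × R$8,630.00 = R$521.25
Unemployment Insurance: YTD R$181,440.00 ≥ cap R$156,490.00 → R$0.00
Total: R$1,020.49 + R$714.56 + R$521.25 + R$0.00 = R$2,256.30

R$2,256.30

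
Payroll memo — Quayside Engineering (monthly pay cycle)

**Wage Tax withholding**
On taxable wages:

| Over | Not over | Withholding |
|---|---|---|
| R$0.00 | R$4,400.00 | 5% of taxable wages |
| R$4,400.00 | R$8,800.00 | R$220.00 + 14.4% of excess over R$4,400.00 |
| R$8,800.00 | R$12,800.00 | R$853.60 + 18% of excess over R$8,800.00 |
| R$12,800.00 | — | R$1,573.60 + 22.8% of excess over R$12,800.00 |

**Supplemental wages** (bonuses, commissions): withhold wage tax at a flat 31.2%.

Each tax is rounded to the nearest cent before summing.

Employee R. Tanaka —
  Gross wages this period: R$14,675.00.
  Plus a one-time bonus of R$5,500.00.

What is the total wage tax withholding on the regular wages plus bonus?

R$3,717.10

Wage Tax: taxable = R$14,675.00
  R$1,573.60 + 22.8% × (R$14,675.00 − R$12,800.00) = R$1,573.60 + 22.8% × R$1,875.00 = R$2,001.10
Supplemental (31.2% flat on bonus): 31.2% × R$5,500.00 = R$1,716.00
Total wage tax: R$2,001.10 + R$1,716.00 = R$3,717.10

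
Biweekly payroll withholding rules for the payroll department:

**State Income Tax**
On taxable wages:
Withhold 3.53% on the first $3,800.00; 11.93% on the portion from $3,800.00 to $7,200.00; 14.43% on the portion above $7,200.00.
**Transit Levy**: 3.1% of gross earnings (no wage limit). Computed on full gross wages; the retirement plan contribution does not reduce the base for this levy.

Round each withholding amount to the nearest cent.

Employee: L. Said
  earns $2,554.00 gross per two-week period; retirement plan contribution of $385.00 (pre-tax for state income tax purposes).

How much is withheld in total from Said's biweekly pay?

$155.74

State Income Tax: taxable = $2,554.00 − $385.00 = $2,169.00
  3.53% × $2,169.00 = $76.57
Transit Levy: 3.1% × $2,554.00 = $79.17
Total: $76.57 + $79.17 = $155.74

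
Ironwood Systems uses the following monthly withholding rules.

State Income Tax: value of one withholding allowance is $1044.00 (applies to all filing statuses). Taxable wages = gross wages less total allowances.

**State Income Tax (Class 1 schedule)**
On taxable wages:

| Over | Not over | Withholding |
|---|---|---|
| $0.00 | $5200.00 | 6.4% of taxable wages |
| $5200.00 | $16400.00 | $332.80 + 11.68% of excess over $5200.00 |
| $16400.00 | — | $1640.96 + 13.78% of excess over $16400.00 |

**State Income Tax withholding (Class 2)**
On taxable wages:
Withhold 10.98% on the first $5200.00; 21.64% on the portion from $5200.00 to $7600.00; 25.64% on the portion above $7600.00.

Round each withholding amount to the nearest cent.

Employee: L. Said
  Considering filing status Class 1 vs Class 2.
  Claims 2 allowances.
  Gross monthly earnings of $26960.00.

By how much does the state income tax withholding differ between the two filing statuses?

$2710.46

State Income Tax (Class 1): taxable = $26960.00 − 2×$1044.00 = $24872.00
  $1640.96 + 13.78% × ($24872.00 − $16400.00) = $1640.96 + 13.78% × $8472.00 = $2808.40
State Income Tax (Class 2): taxable = $26960.00 − 2×$1044.00 = $24872.00
  $1090.32 + 25.64% × ($24872.00 − $7600.00) = $1090.32 + 25.64% × $17272.00 = $5518.86
Difference: |$2808.40 − $5518.86| = $2710.46 (higher under Class 2)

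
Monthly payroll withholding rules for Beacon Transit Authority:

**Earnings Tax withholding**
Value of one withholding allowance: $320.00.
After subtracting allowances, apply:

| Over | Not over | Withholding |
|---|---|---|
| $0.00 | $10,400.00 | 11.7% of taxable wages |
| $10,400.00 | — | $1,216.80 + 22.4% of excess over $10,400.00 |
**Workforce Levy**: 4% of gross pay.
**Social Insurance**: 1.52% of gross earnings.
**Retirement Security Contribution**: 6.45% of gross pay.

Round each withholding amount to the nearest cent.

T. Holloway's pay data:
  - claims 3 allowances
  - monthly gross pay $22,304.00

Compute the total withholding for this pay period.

$6,338.05

Earnings Tax: taxable = $22,304.00 − 3×$320.00 = $21,344.00
  $1,216.80 + 22.4% × ($21,344.00 − $10,400.00) = $1,216.80 + 22.4% × $10,944.00 = $3,668.26
Workforce Levy: 4% × $22,304.00 = $892.16
Social Insurance: 1.52% × $22,304.00 = $339.02
Retirement Security Contribution: 6.45% × $22,304.00 = $1,438.61
Total: $3,668.26 + $892.16 + $339.02 + $1,438.61 = $6,338.05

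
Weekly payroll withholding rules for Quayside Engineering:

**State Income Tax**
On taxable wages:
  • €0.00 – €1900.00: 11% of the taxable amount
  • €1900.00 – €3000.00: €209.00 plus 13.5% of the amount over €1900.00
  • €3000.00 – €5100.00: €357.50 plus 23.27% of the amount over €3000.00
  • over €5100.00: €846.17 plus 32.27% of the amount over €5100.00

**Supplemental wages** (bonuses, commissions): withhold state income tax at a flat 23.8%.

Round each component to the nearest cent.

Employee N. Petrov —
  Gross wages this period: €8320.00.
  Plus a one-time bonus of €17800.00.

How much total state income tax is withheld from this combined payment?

State Income Tax: taxable = €8320.00
  €846.17 + 32.27% × (€8320.00 − €5100.00) = €846.17 + 32.27% × €3220.00 = €1885.26
Supplemental (23.8% flat on bonus): 23.8% × €17800.00 = €4236.40
Total state income tax: €1885.26 + €4236.40 = €6121.66

€6121.66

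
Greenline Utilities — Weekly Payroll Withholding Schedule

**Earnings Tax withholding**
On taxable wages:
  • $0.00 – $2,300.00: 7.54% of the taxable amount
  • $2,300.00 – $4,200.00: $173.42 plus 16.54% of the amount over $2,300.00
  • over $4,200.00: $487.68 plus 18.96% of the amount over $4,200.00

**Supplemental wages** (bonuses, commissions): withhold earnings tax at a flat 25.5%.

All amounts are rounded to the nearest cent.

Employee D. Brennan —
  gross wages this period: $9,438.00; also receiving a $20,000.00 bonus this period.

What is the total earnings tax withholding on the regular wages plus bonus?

$6,580.80

Earnings Tax: taxable = $9,438.00
  $487.68 + 18.96% × ($9,438.00 − $4,200.00) = $487.68 + 18.96% × $5,238.00 = $1,480.80
Supplemental (25.5% flat on bonus): 25.5% × $20,000.00 = $5,100.00
Total earnings tax: $1,480.80 + $5,100.00 = $6,580.80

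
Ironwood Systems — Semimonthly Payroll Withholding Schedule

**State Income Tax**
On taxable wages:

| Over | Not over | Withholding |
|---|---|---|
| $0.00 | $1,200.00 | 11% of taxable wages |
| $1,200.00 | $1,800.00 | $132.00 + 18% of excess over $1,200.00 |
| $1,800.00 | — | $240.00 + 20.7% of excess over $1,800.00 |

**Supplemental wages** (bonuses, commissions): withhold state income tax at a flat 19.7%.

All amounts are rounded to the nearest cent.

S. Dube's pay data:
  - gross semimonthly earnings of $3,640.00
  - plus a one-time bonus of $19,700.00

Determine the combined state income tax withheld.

$4,501.78

State Income Tax: taxable = $3,640.00
  $240.00 + 20.7% × ($3,640.00 − $1,800.00) = $240.00 + 20.7% × $1,840.00 = $620.88
Supplemental (19.7% flat on bonus): 19.7% × $19,700.00 = $3,880.90
Total state income tax: $620.88 + $3,880.90 = $4,501.78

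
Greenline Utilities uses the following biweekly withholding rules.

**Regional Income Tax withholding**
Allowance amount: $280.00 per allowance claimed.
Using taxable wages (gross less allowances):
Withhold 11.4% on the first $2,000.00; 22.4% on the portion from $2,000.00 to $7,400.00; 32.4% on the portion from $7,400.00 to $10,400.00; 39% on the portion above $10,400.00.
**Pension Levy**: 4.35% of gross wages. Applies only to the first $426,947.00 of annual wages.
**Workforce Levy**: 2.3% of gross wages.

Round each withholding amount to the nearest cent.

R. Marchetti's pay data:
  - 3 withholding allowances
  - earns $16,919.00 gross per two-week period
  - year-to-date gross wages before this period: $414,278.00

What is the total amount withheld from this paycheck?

$5,564.65

Regional Income Tax: taxable = $16,919.00 − 3×$280.00 = $16,079.00
  $2,409.60 + 39% × ($16,079.00 − $10,400.00) = $2,409.60 + 39% × $5,679.00 = $4,624.41
Pension Levy: cap $426,947.00 − YTD $414,278.00 = $12,669.00 subject; 4.35% × $12,669.00 = $551.10
Workforce Levy: 2.3% × $16,919.00 = $389.14
Total: $4,624.41 + $551.10 + $389.14 = $5,564.65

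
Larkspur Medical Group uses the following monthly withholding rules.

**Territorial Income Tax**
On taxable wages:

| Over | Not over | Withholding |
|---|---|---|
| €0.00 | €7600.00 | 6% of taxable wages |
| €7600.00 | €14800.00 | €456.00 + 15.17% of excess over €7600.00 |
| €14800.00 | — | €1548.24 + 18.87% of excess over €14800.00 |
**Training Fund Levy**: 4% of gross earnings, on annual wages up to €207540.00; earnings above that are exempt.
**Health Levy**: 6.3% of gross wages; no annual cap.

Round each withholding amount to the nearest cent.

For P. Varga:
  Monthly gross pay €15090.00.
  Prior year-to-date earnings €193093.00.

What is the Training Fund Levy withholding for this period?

Training Fund Levy: cap €207540.00 − YTD €193093.00 = €14447.00 subject; 4% × €14447.00 = €577.88

€577.88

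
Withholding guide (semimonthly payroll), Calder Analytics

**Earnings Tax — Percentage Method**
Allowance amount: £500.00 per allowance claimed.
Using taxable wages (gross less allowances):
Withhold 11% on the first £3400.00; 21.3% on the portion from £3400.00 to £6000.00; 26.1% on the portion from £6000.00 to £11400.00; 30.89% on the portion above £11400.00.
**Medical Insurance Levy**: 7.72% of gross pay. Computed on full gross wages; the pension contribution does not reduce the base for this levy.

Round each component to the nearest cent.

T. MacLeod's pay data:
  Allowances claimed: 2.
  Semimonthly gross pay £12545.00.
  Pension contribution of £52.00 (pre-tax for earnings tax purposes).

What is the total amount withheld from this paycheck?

Earnings Tax: taxable = £12545.00 − £52.00 − 2×£500.00 = £11493.00
  £2337.20 + 30.89% × (£11493.00 − £11400.00) = £2337.20 + 30.89% × £93.00 = £2365.93
Medical Insurance Levy: 7.72% × £12545.00 = £968.47
Total: £2365.93 + £968.47 = £3334.40

£3334.40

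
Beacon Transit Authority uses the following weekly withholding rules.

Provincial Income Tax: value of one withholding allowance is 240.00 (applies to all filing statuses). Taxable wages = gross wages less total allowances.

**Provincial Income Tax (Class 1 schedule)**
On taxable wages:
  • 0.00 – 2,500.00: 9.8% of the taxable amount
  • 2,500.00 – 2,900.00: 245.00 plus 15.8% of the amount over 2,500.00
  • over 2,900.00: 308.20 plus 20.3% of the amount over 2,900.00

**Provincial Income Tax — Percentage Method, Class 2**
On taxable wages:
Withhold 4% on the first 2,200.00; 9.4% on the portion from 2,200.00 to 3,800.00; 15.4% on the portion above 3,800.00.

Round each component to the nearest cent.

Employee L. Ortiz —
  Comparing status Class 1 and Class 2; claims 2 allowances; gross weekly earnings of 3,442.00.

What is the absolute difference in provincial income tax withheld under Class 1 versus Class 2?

161.16

Provincial Income Tax (Class 1): taxable = 3,442.00 − 2×240.00 = 2,962.00
  308.20 + 20.3% × (2,962.00 − 2,900.00) = 308.20 + 20.3% × 62.00 = 320.79
Provincial Income Tax (Class 2): taxable = 3,442.00 − 2×240.00 = 2,962.00
  88.00 + 9.4% × (2,962.00 − 2,200.00) = 88.00 + 9.4% × 762.00 = 159.63
Difference: |320.79 − 159.63| = 161.16 (higher under Class 1)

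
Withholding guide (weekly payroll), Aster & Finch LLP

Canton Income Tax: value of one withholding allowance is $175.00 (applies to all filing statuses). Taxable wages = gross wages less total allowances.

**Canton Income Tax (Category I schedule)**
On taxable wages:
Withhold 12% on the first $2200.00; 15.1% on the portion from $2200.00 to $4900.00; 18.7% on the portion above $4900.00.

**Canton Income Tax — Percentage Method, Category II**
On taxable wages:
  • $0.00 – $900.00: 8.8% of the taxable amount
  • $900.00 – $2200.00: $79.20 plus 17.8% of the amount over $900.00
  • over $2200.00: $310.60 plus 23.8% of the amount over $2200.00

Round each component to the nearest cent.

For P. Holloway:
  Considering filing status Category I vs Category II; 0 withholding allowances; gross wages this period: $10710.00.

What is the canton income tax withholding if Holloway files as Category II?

Canton Income Tax (Category II): taxable = $10710.00
  $310.60 + 23.8% × ($10710.00 − $2200.00) = $310.60 + 23.8% × $8510.00 = $2335.98

$2335.98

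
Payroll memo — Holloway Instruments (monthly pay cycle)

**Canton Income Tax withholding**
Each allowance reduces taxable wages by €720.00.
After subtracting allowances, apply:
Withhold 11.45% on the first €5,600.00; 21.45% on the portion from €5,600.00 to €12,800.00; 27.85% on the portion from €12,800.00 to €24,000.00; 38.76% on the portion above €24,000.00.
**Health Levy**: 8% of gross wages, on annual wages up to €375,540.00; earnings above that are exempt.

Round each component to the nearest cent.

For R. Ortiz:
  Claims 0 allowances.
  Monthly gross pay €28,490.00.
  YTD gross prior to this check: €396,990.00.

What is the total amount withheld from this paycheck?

€7,045.12

Canton Income Tax: taxable = €28,490.00
  €5,304.80 + 38.76% × (€28,490.00 − €24,000.00) = €5,304.80 + 38.76% × €4,490.00 = €7,045.12
Health Levy: YTD €396,990.00 ≥ cap €375,540.00 → €0.00
Total: €7,045.12 + €0.00 = €7,045.12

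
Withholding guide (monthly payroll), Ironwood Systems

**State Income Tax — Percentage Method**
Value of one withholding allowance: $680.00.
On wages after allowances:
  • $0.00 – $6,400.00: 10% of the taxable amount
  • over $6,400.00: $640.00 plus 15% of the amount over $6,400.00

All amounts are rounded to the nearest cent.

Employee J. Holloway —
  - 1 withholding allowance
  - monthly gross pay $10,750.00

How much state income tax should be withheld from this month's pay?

$1,190.50

State Income Tax: taxable = $10,750.00 − 1×$680.00 = $10,070.00
  $640.00 + 15% × ($10,070.00 − $6,400.00) = $640.00 + 15% × $3,670.00 = $1,190.50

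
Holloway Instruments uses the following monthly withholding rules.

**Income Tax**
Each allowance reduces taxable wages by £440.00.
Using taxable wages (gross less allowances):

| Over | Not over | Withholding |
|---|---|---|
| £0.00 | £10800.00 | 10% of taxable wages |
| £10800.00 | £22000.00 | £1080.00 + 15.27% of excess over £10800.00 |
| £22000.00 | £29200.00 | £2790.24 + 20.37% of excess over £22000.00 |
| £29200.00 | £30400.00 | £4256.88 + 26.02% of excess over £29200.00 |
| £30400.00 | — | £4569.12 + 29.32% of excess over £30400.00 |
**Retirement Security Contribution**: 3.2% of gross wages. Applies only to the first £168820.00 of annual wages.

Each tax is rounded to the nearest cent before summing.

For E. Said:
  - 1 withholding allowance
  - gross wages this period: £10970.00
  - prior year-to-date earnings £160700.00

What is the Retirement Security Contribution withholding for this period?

Retirement Security Contribution: cap £168820.00 − YTD £160700.00 = £8120.00 subject; 3.2% × £8120.00 = £259.84

£259.84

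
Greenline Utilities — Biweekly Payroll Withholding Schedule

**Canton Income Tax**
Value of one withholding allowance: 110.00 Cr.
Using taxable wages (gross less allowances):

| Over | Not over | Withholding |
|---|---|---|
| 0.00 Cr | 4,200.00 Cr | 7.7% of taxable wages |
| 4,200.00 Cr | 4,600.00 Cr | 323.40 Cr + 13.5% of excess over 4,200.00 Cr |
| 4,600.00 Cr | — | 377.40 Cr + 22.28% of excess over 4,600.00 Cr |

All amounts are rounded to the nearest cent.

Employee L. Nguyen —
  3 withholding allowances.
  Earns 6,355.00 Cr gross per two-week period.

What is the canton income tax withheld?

694.89 Cr

Canton Income Tax: taxable = 6,355.00 Cr − 3×110.00 Cr = 6,025.00 Cr
  377.40 Cr + 22.28% × (6,025.00 Cr − 4,600.00 Cr) = 377.40 Cr + 22.28% × 1,425.00 Cr = 694.89 Cr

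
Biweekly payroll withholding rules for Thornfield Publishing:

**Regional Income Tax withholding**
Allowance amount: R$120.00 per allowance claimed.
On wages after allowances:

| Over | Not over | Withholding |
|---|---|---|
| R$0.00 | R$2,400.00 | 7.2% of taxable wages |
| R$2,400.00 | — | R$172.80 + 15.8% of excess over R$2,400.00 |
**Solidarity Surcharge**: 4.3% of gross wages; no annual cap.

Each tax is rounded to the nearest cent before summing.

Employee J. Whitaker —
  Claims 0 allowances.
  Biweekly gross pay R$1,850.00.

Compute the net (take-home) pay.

Regional Income Tax: taxable = R$1,850.00
  7.2% × R$1,850.00 = R$133.20
Solidarity Surcharge: 4.3% × R$1,850.00 = R$79.55
Total withheld: R$133.20 + R$79.55 = R$212.75
Net pay: R$1,850.00 − R$212.75 = R$1,637.25

R$1,637.25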